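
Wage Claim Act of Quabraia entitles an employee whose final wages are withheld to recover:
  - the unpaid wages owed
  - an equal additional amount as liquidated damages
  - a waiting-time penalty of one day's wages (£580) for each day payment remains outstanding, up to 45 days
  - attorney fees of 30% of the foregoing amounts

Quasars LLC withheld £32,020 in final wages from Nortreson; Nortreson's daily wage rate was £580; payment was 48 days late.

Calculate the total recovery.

Liquidated damages (equal amount): £32,020
Penalty days: min(48, 45) = 45
Waiting-time penalty: 45 × £580 = £26,100
Subtotal: £32,020 + £32,020 + £26,100 = £90,140
Attorney fees: 30% of £90,140 = £27,042
Total award: £90,140 + £27,042 = £117,182

£117,182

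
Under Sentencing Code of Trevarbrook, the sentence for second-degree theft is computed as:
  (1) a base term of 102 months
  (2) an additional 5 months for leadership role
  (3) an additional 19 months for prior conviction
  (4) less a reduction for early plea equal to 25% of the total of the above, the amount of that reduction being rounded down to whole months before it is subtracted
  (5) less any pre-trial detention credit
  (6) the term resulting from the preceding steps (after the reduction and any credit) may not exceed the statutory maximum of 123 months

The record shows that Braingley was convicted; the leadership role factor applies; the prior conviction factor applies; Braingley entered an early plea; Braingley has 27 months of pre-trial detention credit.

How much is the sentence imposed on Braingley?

Leadership role enhancement: +5 months
Prior conviction enhancement: +19 months
Adjusted term: 102 months + 5 months + 19 months = 126 months
Early plea reduction: 25% of 126 months = 31 months (rounded down)
After reduction: 126 − 31 = 95 months
Less pre-trial detention credit: 95 months − 27 months = 68 months
Cap at 123 months: 68 months is within the cap, no reduction.

68 months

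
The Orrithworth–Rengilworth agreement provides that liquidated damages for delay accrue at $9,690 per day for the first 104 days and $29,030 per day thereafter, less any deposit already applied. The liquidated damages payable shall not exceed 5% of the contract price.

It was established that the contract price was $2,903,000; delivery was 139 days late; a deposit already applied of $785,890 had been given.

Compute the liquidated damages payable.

First 104 days: 104 × $9,690 = $1,007,760
Remaining days: (139 − 104) × $29,030 = $1,016,050
Accrued per-day damages: $1,007,760 + $1,016,050 = $2,023,810
Less deposit already applied: $2,023,810 − $785,890 = $1,237,920
Cap: 5% of $2,903,000 = $145,150
Cap at $145,150: $1,237,920 exceeds the cap → $145,150

$145,150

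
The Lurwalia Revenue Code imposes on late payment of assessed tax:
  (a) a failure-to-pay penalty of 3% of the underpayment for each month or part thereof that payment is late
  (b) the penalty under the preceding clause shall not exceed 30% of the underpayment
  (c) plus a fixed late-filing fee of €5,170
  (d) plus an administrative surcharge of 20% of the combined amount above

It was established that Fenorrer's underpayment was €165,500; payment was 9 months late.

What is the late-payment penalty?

€59,826

Accrued rate: 3% × 9 = 27%, capped at 30% → 27%
Failure-to-pay penalty: 27% of €165,500 = €44,685
Penalty before surcharge: €44,685 + €5,170 = €49,855
Administrative surcharge: 20% of €49,855 = €9,971
Total penalty: €49,855 + €9,971 = €59,826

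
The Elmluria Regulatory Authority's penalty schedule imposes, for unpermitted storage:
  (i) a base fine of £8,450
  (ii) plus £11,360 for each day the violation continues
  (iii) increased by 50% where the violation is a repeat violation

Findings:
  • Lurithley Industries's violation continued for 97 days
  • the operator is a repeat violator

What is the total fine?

£1,665,555

Per-day component: 97 × £11,360 = £1,101,920
Base plus per-day: £8,450 + £1,101,920 = £1,110,370
Enhancement: 50% of £1,110,370 = £555,185
Enhanced fine: £1,110,370 + £555,185 = £1,665,555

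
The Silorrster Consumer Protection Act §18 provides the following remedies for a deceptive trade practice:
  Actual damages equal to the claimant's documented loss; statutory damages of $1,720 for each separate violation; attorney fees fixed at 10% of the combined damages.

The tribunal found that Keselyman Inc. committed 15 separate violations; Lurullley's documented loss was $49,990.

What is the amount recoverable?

Total recovery: $83,369

Statutory damages: 15 × $1,720 = $25,800
Combined damages: $49,990 + $25,800 = $75,790
Attorney fees: 10% of $75,790 = $7,579
Total recovery: $75,790 + $7,579 = $83,369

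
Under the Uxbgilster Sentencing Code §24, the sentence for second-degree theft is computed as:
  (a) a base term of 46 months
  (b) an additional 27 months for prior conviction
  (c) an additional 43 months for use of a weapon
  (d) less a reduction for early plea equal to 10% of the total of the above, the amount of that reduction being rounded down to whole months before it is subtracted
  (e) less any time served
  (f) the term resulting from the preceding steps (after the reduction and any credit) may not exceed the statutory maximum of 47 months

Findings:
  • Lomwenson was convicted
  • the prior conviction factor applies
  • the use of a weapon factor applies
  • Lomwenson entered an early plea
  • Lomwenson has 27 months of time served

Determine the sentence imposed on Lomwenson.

Sentence: 47 months

Prior conviction enhancement: +27 months
Use of a weapon enhancement: +43 months
Adjusted term: 46 months + 27 months + 43 months = 116 months
Early plea reduction: 10% of 116 months = 11 months (rounded down)
After reduction: 116 − 11 = 105 months
Less time served: 105 months − 27 months = 78 months
Cap at 47 months: 78 months exceeds the cap → 47 months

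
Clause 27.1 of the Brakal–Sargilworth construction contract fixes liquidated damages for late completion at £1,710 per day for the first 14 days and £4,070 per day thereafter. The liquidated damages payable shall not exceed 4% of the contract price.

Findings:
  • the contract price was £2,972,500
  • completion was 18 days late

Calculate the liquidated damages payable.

First 14 days: 14 × £1,710 = £23,940
Remaining days: (18 − 14) × £4,070 = £16,280
Accrued per-day damages: £23,940 + £16,280 = £40,220
Cap: 4% of £2,972,500 = £118,900
Cap at £118,900: £40,220 is within the cap, no reduction.

£40,220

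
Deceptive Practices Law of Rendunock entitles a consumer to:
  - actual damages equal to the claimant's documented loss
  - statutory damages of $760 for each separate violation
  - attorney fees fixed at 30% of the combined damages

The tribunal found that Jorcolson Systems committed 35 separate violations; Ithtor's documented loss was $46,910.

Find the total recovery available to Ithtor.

Statutory damages: 35 × $760 = $26,600
Combined damages: $46,910 + $26,600 = $73,510
Attorney fees: 30% of $73,510 = $22,053
Total recovery: $73,510 + $22,053 = $95,563

$95,563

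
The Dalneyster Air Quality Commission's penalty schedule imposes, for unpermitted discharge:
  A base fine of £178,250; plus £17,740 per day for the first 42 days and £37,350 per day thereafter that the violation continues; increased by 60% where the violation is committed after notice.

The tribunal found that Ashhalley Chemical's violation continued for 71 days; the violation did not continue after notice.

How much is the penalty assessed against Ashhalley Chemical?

First 42 days: 42 × £17,740 = £745,080
Remaining days: (71 − 42) × £37,350 = £1,083,150
Per-day component: £745,080 + £1,083,150 = £1,828,230
Base plus per-day: £178,250 + £1,828,230 = £2,006,480
The violation did not continue after notice: no 60% increase.

£2,006,480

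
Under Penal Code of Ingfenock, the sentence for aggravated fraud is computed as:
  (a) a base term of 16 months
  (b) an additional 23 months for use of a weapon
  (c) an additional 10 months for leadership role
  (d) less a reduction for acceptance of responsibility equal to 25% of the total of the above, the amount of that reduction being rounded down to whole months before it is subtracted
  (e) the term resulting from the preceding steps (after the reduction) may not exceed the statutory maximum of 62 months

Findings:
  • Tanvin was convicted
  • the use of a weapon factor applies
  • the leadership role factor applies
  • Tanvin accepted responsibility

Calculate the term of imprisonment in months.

Use of a weapon enhancement: +23 months
Leadership role enhancement: +10 months
Adjusted term: 16 months + 23 months + 10 months = 49 months
Acceptance of responsibility reduction: 25% of 49 months = 12 months (rounded down)
After reduction: 49 − 12 = 37 months
Cap at 62 months: 37 months is within the cap, no reduction.

37 months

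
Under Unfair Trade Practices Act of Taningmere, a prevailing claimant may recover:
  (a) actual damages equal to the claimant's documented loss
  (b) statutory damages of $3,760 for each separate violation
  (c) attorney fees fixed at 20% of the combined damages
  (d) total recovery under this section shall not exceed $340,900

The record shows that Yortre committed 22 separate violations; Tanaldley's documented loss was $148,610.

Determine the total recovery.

$277,596

Statutory damages: 22 × $3,760 = $82,720
Combined damages: $148,610 + $82,720 = $231,330
Attorney fees: 20% of $231,330 = $46,266
Total before cap: $231,330 + $46,266 = $277,596
Cap at $340,900: $277,596 is within the cap, no reduction.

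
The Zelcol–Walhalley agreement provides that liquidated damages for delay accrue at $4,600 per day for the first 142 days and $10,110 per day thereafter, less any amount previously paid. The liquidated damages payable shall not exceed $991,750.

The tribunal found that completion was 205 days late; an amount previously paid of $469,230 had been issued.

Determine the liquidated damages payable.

$820,900

First 142 days: 142 × $4,600 = $653,200
Remaining days: (205 − 142) × $10,110 = $636,930
Accrued per-day damages: $653,200 + $636,930 = $1,290,130
Less amount previously paid: $1,290,130 − $469,230 = $820,900
Cap at $991,750: $820,900 is within the cap, no reduction.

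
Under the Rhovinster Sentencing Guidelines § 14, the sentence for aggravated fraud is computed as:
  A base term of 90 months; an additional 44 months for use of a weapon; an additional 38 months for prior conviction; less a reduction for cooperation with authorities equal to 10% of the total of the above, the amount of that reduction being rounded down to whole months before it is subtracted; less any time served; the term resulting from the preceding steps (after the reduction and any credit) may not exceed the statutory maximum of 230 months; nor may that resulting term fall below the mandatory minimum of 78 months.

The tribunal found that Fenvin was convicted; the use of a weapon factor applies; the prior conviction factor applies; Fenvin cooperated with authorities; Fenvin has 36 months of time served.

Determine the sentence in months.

119 months

Use of a weapon enhancement: +44 months
Prior conviction enhancement: +38 months
Adjusted term: 90 months + 44 months + 38 months = 172 months
Cooperation with authorities reduction: 10% of 172 months = 17 months (rounded down)
After reduction: 172 − 17 = 155 months
Less time served: 155 months − 36 months = 119 months
Cap at 230 months: 119 months is within the cap, no reduction.
Minimum 78 months: 119 months meets the minimum, no increase.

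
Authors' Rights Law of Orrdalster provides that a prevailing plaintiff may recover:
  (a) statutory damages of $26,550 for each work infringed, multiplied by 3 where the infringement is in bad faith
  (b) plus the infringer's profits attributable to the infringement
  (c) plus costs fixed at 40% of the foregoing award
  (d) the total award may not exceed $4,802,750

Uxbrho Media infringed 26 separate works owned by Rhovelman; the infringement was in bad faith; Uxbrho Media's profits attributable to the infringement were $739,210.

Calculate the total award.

Award: $3,934,154

Statutory damages: 26 × $26,550 = $690,300
Trebled: 3 × $690,300 = $2,070,900
Combined award: $2,070,900 + $739,210 = $2,810,110
Costs: 40% of $2,810,110 = $1,124,044
Award plus costs: $2,810,110 + $1,124,044 = $3,934,154
Cap at $4,802,750: $3,934,154 is within the cap, no reduction.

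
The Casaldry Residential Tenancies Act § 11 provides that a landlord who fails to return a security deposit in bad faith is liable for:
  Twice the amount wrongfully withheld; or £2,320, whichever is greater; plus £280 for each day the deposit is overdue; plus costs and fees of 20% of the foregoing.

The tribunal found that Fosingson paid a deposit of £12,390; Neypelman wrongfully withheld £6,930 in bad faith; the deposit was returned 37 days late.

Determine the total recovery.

Doubled: 2 × £6,930 = £13,860
Minimum £2,320: £13,860 meets the minimum, no increase.
Late-return penalty: 37 × £280 = £10,360
Damages plus late penalty: £13,860 + £10,360 = £24,220
Costs and fees: 20% of £24,220 = £4,844
Total recovery: £24,220 + £4,844 = £29,064

£29,064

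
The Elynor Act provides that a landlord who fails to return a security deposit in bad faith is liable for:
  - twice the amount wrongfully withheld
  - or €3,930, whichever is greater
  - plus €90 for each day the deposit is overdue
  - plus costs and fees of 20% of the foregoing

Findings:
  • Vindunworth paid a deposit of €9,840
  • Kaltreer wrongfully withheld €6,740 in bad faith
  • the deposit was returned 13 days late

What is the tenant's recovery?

€17,580

Doubled: 2 × €6,740 = €13,480
Minimum €3,930: €13,480 meets the minimum, no increase.
Late-return penalty: 13 × €90 = €1,170
Damages plus late penalty: €13,480 + €1,170 = €14,650
Costs and fees: 20% of €14,650 = €2,930
Total recovery: €14,650 + €2,930 = €17,580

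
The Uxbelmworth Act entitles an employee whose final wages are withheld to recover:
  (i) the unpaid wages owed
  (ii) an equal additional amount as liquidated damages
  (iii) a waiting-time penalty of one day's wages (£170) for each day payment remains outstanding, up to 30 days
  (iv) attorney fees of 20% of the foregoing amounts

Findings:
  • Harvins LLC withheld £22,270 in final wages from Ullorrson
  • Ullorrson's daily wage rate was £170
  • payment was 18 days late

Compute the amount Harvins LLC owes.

Liquidated damages (equal amount): £22,270
Penalty days: min(18, 30) = 18
Waiting-time penalty: 18 × £170 = £3,060
Subtotal: £22,270 + £22,270 + £3,060 = £47,600
Attorney fees: 20% of £47,600 = £9,520
Total award: £47,600 + £9,520 = £57,120

£57,120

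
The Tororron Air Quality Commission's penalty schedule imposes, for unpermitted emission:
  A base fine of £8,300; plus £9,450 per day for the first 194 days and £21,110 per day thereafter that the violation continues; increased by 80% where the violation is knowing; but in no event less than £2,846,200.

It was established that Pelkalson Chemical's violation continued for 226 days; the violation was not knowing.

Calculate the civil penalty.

£2,846,200

First 194 days: 194 × £9,450 = £1,833,300
Remaining days: (226 − 194) × £21,110 = £675,520
Per-day component: £1,833,300 + £675,520 = £2,508,820
Base plus per-day: £8,300 + £2,508,820 = £2,517,120
The violation was not knowing: no 80% increase.
Minimum £2,846,200: £2,517,120 is below the minimum → £2,846,200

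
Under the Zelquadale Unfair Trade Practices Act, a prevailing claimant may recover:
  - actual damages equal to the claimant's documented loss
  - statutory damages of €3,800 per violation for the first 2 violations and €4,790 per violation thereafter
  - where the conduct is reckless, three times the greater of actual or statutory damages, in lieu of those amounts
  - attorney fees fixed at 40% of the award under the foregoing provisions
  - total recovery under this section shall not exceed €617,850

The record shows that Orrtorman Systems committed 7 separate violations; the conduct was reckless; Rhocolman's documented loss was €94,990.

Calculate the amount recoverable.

Total recovery: €398,958

First 2 violations: 2 × €3,800 = €7,600
Remaining violations: (7 − 2) × €4,790 = €23,950
Statutory damages: €7,600 + €23,950 = €31,550
Greater of actual damages (€94,990) or statutory damages (€31,550): €94,990
Trebled: 3 × €94,990 = €284,970
Attorney fees: 40% of €284,970 = €113,988
Total before cap: €284,970 + €113,988 = €398,958
Cap at €617,850: €398,958 is within the cap, no reduction.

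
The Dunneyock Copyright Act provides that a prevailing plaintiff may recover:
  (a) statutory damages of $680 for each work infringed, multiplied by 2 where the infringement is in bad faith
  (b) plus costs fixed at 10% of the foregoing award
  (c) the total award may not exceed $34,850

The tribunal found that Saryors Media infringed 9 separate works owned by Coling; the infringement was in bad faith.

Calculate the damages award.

$13,464

Statutory damages: 9 × $680 = $6,120
Doubled: 2 × $6,120 = $12,240
Costs: 10% of $12,240 = $1,224
Award plus costs: $12,240 + $1,224 = $13,464
Cap at $34,850: $13,464 is within the cap, no reduction.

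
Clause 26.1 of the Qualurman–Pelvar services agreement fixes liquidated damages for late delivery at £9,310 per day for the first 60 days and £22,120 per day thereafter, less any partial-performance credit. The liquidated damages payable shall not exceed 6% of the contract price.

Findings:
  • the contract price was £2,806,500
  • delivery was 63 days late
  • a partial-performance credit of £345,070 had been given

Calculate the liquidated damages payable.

£168,390

First 60 days: 60 × £9,310 = £558,600
Remaining days: (63 − 60) × £22,120 = £66,360
Accrued per-day damages: £558,600 + £66,360 = £624,960
Less partial-performance credit: £624,960 − £345,070 = £279,890
Cap: 6% of £2,806,500 = £168,390
Cap at £168,390: £279,890 exceeds the cap → £168,390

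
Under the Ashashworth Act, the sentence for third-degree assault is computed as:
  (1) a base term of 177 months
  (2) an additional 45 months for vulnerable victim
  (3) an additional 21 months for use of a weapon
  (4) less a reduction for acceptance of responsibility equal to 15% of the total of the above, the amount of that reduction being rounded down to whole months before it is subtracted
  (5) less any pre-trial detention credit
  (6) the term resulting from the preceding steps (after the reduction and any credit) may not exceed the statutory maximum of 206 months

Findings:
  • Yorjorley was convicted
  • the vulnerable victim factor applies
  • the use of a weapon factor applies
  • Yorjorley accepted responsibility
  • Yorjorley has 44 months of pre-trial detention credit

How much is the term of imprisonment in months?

163 months

Vulnerable victim enhancement: +45 months
Use of a weapon enhancement: +21 months
Adjusted term: 177 months + 45 months + 21 months = 243 months
Acceptance of responsibility reduction: 15% of 243 months = 36 months (rounded down)
After reduction: 243 − 36 = 207 months
Less pre-trial detention credit: 207 months − 44 months = 163 months
Cap at 206 months: 163 months is within the cap, no reduction.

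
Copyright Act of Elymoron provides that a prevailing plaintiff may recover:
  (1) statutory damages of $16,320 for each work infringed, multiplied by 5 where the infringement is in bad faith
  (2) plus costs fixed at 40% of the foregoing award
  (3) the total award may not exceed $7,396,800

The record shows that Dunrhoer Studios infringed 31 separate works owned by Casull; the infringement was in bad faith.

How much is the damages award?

Statutory damages: 31 × $16,320 = $505,920
Multiplied by 5: 5 × $505,920 = $2,529,600
Costs: 40% of $2,529,600 = $1,011,840
Award plus costs: $2,529,600 + $1,011,840 = $3,541,440
Cap at $7,396,800: $3,541,440 is within the cap, no reduction.

$3,541,440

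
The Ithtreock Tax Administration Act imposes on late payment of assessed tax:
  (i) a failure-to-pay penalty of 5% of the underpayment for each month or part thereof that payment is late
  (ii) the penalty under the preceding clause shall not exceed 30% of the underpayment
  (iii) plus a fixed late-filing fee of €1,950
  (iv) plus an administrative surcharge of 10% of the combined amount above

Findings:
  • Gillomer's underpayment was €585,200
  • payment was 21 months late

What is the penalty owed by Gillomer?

€195,261

Accrued rate: 5% × 21 = 105%, capped at 30% → 30%
Failure-to-pay penalty: 30% of €585,200 = €175,560
Penalty before surcharge: €175,560 + €1,950 = €177,510
Administrative surcharge: 10% of €177,510 = €17,751
Total penalty: €177,510 + €17,751 = €195,261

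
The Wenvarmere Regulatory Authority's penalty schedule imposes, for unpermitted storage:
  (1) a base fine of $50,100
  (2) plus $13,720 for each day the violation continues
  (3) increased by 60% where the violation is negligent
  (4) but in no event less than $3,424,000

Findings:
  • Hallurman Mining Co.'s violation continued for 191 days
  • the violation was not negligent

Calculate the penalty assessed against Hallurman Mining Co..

Civil penalty: $3,424,000

Per-day component: 191 × $13,720 = $2,620,520
Base plus per-day: $50,100 + $2,620,520 = $2,670,620
The violation was not negligent: no 60% increase.
Minimum $3,424,000: $2,670,620 is below the minimum → $3,424,000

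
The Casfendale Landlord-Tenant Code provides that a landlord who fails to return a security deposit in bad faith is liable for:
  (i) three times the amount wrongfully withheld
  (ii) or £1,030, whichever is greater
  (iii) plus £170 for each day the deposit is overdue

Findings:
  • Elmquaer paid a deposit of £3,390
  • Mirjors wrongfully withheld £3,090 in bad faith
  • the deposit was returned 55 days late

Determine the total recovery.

Trebled: 3 × £3,090 = £9,270
Minimum £1,030: £9,270 meets the minimum, no increase.
Late-return penalty: 55 × £170 = £9,350
Damages plus late penalty: £9,270 + £9,350 = £18,620

£18,620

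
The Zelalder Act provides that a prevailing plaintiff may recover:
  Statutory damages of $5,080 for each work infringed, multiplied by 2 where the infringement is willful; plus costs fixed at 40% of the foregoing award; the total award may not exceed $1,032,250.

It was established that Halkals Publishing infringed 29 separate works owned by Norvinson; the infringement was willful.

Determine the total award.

$412,496

Statutory damages: 29 × $5,080 = $147,320
Doubled: 2 × $147,320 = $294,640
Costs: 40% of $294,640 = $117,856
Award plus costs: $294,640 + $117,856 = $412,496
Cap at $1,032,250: $412,496 is within the cap, no reduction.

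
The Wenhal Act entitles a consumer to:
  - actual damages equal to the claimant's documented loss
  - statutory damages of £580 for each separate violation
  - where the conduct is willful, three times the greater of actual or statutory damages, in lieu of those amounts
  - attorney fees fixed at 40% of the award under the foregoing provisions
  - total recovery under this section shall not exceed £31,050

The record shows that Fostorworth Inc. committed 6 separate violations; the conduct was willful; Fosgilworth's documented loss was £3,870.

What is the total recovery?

£16,254

Statutory damages: 6 × £580 = £3,480
Greater of actual damages (£3,870) or statutory damages (£3,480): £3,870
Trebled: 3 × £3,870 = £11,610
Attorney fees: 40% of £11,610 = £4,644
Total before cap: £11,610 + £4,644 = £16,254
Cap at £31,050: £16,254 is within the cap, no reduction.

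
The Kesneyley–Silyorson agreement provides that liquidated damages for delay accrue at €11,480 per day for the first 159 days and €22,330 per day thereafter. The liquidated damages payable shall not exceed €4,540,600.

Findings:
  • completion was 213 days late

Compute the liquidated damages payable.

First 159 days: 159 × €11,480 = €1,825,320
Remaining days: (213 − 159) × €22,330 = €1,205,820
Accrued per-day damages: €1,825,320 + €1,205,820 = €3,031,140
Cap at €4,540,600: €3,031,140 is within the cap, no reduction.

€3,031,140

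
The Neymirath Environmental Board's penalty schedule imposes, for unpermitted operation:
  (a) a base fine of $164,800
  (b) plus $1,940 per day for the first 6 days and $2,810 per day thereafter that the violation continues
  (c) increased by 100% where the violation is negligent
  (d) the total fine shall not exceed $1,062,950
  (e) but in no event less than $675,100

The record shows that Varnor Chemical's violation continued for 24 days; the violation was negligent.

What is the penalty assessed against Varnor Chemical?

First 6 days: 6 × $1,940 = $11,640
Remaining days: (24 − 6) × $2,810 = $50,580
Per-day component: $11,640 + $50,580 = $62,220
Base plus per-day: $164,800 + $62,220 = $227,020
Enhancement: 100% of $227,020 = $227,020
Enhanced fine: $227,020 + $227,020 = $454,040
Cap at $1,062,950: $454,040 is within the cap, no reduction.
Minimum $675,100: $454,040 is below the minimum → $675,100

$675,100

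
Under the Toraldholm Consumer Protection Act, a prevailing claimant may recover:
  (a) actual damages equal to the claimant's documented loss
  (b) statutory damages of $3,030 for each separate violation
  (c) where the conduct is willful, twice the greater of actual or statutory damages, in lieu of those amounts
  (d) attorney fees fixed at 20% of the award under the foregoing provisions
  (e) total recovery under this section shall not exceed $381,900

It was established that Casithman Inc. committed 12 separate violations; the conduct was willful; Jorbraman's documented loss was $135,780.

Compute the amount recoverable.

Statutory damages: 12 × $3,030 = $36,360
Greater of actual damages ($135,780) or statutory damages ($36,360): $135,780
Doubled: 2 × $135,780 = $271,560
Attorney fees: 20% of $271,560 = $54,312
Total before cap: $271,560 + $54,312 = $325,872
Cap at $381,900: $325,872 is within the cap, no reduction.

$325,872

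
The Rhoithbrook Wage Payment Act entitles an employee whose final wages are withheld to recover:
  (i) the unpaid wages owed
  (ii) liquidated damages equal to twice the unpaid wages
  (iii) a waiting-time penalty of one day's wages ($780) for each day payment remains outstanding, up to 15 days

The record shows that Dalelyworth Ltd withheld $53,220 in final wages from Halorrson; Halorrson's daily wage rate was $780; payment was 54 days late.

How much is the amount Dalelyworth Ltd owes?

Doubled: 2 × $53,220 = $106,440
Penalty days: min(54, 15) = 15
Waiting-time penalty: 15 × $780 = $11,700
Total award: $53,220 + $106,440 + $11,700 = $171,360

$171,360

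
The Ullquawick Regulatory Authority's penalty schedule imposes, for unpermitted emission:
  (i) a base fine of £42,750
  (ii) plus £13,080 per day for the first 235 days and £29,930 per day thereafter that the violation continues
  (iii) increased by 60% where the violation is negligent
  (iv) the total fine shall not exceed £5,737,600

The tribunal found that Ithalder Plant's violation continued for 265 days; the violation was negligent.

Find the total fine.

Civil penalty: £5,737,600

First 235 days: 235 × £13,080 = £3,073,800
Remaining days: (265 − 235) × £29,930 = £897,900
Per-day component: £3,073,800 + £897,900 = £3,971,700
Base plus per-day: £42,750 + £3,971,700 = £4,014,450
Enhancement: 60% of £4,014,450 = £2,408,670
Enhanced fine: £4,014,450 + £2,408,670 = £6,423,120
Cap at £5,737,600: £6,423,120 exceeds the cap → £5,737,600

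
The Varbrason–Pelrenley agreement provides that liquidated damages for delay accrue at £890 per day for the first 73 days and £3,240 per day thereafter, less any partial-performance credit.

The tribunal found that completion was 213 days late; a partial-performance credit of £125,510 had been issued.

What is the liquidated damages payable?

First 73 days: 73 × £890 = £64,970
Remaining days: (213 − 73) × £3,240 = £453,600
Accrued per-day damages: £64,970 + £453,600 = £518,570
Less partial-performance credit: £518,570 − £125,510 = £393,060

Liquidated damages: £393,060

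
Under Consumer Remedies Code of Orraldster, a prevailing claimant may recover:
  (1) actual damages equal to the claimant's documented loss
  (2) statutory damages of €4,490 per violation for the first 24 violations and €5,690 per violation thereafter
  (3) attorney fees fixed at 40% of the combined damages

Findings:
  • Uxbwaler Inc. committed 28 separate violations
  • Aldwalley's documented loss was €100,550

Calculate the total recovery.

€323,498

First 24 violations: 24 × €4,490 = €107,760
Remaining violations: (28 − 24) × €5,690 = €22,760
Statutory damages: €107,760 + €22,760 = €130,520
Combined damages: €100,550 + €130,520 = €231,070
Attorney fees: 40% of €231,070 = €92,428
Total recovery: €231,070 + €92,428 = €323,498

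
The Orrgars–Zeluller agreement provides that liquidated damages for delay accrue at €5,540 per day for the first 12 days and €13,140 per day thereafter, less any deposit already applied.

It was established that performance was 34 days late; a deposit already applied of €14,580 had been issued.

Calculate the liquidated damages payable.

€340,980

First 12 days: 12 × €5,540 = €66,480
Remaining days: (34 − 12) × €13,140 = €289,080
Accrued per-day damages: €66,480 + €289,080 = €355,560
Less deposit already applied: €355,560 − €14,580 = €340,980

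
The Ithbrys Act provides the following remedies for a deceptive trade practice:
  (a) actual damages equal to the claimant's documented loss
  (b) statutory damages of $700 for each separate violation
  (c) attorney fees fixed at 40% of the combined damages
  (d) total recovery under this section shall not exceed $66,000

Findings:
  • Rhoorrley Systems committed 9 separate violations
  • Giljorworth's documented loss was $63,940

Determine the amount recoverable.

Statutory damages: 9 × $700 = $6,300
Combined damages: $63,940 + $6,300 = $70,240
Attorney fees: 40% of $70,240 = $28,096
Total before cap: $70,240 + $28,096 = $98,336
Cap at $66,000: $98,336 exceeds the cap → $66,000

$66,000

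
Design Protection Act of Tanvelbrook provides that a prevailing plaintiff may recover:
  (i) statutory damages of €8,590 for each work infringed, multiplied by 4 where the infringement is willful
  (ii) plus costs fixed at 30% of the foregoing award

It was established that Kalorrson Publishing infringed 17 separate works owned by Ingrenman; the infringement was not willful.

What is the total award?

Statutory damages: 17 × €8,590 = €146,030
Infringement not willful: no ×4 enhancement.
Costs: 30% of €146,030 = €43,809
Award plus costs: €146,030 + €43,809 = €189,839

€189,839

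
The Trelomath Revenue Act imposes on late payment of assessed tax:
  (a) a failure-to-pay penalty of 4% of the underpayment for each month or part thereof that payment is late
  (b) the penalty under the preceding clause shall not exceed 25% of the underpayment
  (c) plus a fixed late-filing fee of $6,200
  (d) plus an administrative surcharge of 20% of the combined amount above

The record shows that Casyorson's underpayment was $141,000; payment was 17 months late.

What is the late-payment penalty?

Accrued rate: 4% × 17 = 68%, capped at 25% → 25%
Failure-to-pay penalty: 25% of $141,000 = $35,250
Penalty before surcharge: $35,250 + $6,200 = $41,450
Administrative surcharge: 20% of $41,450 = $8,290
Total penalty: $41,450 + $8,290 = $49,740

Penalty: $49,740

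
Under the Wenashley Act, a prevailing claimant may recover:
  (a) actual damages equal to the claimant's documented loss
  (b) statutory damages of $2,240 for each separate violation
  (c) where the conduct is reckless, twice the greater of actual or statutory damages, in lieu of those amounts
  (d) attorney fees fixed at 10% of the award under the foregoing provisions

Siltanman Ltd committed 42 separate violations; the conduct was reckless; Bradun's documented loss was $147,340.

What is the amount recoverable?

Statutory damages: 42 × $2,240 = $94,080
Greater of actual damages ($147,340) or statutory damages ($94,080): $147,340
Doubled: 2 × $147,340 = $294,680
Attorney fees: 10% of $294,680 = $29,468
Total recovery: $294,680 + $29,468 = $324,148

$324,148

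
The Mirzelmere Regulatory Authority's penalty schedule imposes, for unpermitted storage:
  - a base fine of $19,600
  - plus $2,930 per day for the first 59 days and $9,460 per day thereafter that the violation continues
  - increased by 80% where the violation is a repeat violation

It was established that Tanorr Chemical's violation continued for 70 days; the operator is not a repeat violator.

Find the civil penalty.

Civil penalty: $296,530

First 59 days: 59 × $2,930 = $172,870
Remaining days: (70 − 59) × $9,460 = $104,060
Per-day component: $172,870 + $104,060 = $276,930
Base plus per-day: $19,600 + $276,930 = $296,530
The operator is not a repeat violator: no 80% increase.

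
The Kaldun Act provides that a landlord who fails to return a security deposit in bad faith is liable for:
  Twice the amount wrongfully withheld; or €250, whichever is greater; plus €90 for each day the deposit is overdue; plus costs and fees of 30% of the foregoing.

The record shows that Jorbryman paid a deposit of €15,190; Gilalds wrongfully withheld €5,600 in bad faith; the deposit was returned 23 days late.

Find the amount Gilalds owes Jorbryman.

Doubled: 2 × €5,600 = €11,200
Minimum €250: €11,200 meets the minimum, no increase.
Late-return penalty: 23 × €90 = €2,070
Damages plus late penalty: €11,200 + €2,070 = €13,270
Costs and fees: 30% of €13,270 = €3,981
Total recovery: €13,270 + €3,981 = €17,251

€17,251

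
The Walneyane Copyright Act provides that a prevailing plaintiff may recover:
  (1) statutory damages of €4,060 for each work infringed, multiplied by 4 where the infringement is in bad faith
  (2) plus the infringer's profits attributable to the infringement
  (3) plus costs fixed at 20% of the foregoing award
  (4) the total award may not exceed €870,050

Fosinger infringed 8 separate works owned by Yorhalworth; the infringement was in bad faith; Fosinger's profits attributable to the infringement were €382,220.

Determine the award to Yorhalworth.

Statutory damages: 8 × €4,060 = €32,480
Multiplied by 4: 4 × €32,480 = €129,920
Combined award: €129,920 + €382,220 = €512,140
Costs: 20% of €512,140 = €102,428
Award plus costs: €512,140 + €102,428 = €614,568
Cap at €870,050: €614,568 is within the cap, no reduction.

€614,568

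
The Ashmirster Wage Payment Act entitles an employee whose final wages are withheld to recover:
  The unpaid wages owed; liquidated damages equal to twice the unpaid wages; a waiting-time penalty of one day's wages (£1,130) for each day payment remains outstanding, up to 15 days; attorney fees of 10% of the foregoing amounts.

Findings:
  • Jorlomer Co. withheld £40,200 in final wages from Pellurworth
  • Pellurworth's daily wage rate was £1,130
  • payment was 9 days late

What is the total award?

£143,847

Doubled: 2 × £40,200 = £80,400
Penalty days: min(9, 15) = 9
Waiting-time penalty: 9 × £1,130 = £10,170
Subtotal: £40,200 + £80,400 + £10,170 = £130,770
Attorney fees: 10% of £130,770 = £13,077
Total award: £130,770 + £13,077 = £143,847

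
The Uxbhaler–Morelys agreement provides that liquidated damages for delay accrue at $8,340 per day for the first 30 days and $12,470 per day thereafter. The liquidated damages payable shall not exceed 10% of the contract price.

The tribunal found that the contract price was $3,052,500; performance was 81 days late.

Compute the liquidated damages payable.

$305,250

First 30 days: 30 × $8,340 = $250,200
Remaining days: (81 − 30) × $12,470 = $635,970
Accrued per-day damages: $250,200 + $635,970 = $886,170
Cap: 10% of $3,052,500 = $305,250
Cap at $305,250: $886,170 exceeds the cap → $305,250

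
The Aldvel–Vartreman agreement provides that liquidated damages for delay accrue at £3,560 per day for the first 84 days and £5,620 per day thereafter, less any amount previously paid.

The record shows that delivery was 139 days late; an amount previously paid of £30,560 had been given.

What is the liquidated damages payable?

£577,580

First 84 days: 84 × £3,560 = £299,040
Remaining days: (139 − 84) × £5,620 = £309,100
Accrued per-day damages: £299,040 + £309,100 = £608,140
Less amount previously paid: £608,140 − £30,560 = £577,580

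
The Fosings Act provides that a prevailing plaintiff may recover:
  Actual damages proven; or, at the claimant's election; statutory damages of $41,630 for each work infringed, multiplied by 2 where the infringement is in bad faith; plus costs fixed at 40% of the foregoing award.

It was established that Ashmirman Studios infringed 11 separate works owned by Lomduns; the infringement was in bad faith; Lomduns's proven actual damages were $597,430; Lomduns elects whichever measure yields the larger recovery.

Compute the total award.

Statutory damages: 11 × $41,630 = $457,930
Doubled: 2 × $457,930 = $915,860
Greater of actual damages ($597,430) or enhanced statutory damages ($915,860): $915,860
Costs: 40% of $915,860 = $366,344
Award plus costs: $915,860 + $366,344 = $1,282,204

Award: $1,282,204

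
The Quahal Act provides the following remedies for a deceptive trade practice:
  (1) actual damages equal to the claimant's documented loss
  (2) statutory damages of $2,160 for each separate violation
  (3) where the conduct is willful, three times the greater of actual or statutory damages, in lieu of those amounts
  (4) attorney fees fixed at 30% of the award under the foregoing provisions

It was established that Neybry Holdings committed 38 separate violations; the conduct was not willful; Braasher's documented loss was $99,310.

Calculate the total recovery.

Statutory damages: 38 × $2,160 = $82,080
Conduct not willful: the in-lieu enhancement does not apply.
Actual plus statutory damages: $99,310 + $82,080 = $181,390
Attorney fees: 30% of $181,390 = $54,417
Total recovery: $181,390 + $54,417 = $235,807

$235,807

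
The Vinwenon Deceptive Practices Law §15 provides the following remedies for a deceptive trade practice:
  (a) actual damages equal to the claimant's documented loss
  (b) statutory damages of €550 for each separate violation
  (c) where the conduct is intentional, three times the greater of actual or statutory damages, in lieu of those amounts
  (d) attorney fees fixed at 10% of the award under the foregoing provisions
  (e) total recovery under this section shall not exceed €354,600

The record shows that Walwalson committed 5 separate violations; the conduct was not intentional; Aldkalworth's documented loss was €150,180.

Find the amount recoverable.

Statutory damages: 5 × €550 = €2,750
Conduct not intentional: the in-lieu enhancement does not apply.
Actual plus statutory damages: €150,180 + €2,750 = €152,930
Attorney fees: 10% of €152,930 = €15,293
Total before cap: €152,930 + €15,293 = €168,223
Cap at €354,600: €168,223 is within the cap, no reduction.

€168,223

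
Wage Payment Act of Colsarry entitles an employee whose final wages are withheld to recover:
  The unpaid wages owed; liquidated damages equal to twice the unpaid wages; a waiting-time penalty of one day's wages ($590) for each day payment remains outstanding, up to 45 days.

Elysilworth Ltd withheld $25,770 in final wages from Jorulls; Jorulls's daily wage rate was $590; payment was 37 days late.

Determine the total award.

$99,140

Doubled: 2 × $25,770 = $51,540
Penalty days: min(37, 45) = 37
Waiting-time penalty: 37 × $590 = $21,830
Total award: $25,770 + $51,540 + $21,830 = $99,140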